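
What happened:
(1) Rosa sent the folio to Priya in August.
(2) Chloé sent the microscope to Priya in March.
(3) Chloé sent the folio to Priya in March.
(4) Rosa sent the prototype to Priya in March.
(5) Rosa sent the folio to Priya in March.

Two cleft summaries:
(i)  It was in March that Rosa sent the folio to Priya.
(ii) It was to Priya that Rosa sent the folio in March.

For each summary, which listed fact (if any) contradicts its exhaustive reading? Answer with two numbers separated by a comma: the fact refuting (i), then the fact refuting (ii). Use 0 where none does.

(i): focus "in March". Looking for agent = Rosa, thing = the folio, recipient = Priya with some other setting — fact (1) has in August there. Refuted.
(ii): focus "Priya". No fact shares agent = Rosa, thing = the folio, setting = in March with a different recipient. 0.

1, 0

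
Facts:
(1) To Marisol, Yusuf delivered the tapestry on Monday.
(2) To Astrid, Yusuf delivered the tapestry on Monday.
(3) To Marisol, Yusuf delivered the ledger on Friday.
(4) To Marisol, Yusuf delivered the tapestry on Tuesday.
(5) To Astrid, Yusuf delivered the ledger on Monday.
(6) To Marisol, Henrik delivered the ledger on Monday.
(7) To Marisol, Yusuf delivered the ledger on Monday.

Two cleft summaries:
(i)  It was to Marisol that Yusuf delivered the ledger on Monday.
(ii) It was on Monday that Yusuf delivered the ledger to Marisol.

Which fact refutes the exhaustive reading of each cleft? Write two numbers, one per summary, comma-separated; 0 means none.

Summary (i) focuses "Marisol" (the recipient); background Yusuf as agent and the ledger as thing and on Monday as setting. Fact (5) matches that background with recipient = Astrid — refutes (i).
Summary (ii) focuses "on Monday" (the setting); background Yusuf as agent and the ledger as thing and Marisol as recipient. Fact (3) matches that background with setting = on Friday — refutes (ii).

5, 3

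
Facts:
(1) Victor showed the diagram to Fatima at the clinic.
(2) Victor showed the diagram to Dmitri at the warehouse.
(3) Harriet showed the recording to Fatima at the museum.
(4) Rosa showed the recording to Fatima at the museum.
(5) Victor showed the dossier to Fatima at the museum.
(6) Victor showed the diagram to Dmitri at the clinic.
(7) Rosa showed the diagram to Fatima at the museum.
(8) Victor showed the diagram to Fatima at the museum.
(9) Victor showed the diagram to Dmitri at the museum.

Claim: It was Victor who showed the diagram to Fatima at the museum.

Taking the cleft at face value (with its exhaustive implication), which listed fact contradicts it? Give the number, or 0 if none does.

7

Focus of the cleft: "Victor" (the agent). Presupposed background: thing = the diagram, recipient = Fatima, setting = at the museum.
The exhaustive reading says no other agent fits that background.
But fact (7) also has thing = the diagram, recipient = Fatima, setting = at the museum, with agent = Rosa — so the exhaustive reading fails.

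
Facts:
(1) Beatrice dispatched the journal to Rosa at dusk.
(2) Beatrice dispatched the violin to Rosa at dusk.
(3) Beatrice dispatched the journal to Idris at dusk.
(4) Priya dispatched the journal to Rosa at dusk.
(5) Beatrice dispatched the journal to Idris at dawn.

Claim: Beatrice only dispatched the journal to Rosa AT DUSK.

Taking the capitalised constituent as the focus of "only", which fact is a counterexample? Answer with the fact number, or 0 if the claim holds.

The capitals mark "at dusk" as focus. So "only" rules out other settings, with the rest (Beatrice as agent and the journal as thing and Rosa as recipient) as background.
No fact matches Beatrice as agent and the journal as thing and Rosa as recipient with a different setting — every other fact differs on at least one backgrounded slot. So no fact refutes it.

0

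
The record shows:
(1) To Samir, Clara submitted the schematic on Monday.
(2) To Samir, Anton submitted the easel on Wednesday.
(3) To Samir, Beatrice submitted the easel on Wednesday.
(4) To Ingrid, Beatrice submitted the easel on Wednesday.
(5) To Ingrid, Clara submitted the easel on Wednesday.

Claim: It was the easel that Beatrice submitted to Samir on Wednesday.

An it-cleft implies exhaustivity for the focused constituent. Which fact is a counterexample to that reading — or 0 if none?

0

The cleft puts "the easel" in focus and presupposes the open proposition with Beatrice as agent and Samir as recipient and on Wednesday as setting.
Exhaustivity: the easel is the only thing satisfying that background.
No listed fact matches the background with a different thing. Exhaustivity holds.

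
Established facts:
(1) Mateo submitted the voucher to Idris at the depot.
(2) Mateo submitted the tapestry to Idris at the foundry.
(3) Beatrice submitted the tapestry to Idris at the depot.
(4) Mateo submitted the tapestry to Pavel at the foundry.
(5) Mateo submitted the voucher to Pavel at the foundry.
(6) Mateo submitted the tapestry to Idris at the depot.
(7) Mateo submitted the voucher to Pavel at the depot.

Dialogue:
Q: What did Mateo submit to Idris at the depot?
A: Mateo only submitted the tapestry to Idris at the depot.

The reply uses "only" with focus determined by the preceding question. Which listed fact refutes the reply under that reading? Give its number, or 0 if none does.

Answering "What did ...?" puts focus on the thing — here, "the tapestry".
So "only" ranges over things; the rest (agent = Mateo, recipient = Idris, setting = at the depot) is presupposed.
Fact (1) shares the background with a different thing (the voucher) — counterexample.
(Fact (2) would refute a reading with focus on the setting — but that is not what the question asks.)

1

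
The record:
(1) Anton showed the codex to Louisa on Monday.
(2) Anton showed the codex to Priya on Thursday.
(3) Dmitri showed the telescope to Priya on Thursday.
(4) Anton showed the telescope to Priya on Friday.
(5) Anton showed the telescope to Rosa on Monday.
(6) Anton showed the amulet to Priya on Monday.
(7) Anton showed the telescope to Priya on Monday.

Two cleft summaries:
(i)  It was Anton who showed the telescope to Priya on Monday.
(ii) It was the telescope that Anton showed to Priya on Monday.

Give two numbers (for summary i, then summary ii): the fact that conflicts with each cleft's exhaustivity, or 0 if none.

(i): focus "Anton". No fact shares same thing, recipient, setting (the telescope / Priya / on Monday) with a different agent. 0.
(ii): focus "the telescope". Looking for same agent, recipient, setting (Anton / Priya / on Monday) with some other thing — fact (6) has the amulet there. Refuted.

0, 6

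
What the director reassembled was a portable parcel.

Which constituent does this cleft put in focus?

In a pseudo-cleft "What ... was X", the post-copular constituent X is the focus.
Here the focus is "a portable parcel". The backgrounded (presupposed) material includes "the director".

a portable parcel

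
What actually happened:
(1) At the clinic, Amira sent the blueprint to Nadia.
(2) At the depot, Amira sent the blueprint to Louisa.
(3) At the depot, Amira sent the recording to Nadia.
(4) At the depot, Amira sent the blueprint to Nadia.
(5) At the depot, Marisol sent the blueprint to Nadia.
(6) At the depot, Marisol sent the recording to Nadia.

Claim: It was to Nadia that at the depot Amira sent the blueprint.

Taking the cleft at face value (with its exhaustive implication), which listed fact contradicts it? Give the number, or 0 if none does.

Focus of the cleft: "Nadia" (the recipient). Presupposed background: same agent, thing, setting (Amira / the blueprint / at the depot).
The exhaustive reading says no other recipient fits that background.
But fact (2) also has same agent, thing, setting (Amira / the blueprint / at the depot), with recipient = Louisa — so the exhaustive reading fails.

2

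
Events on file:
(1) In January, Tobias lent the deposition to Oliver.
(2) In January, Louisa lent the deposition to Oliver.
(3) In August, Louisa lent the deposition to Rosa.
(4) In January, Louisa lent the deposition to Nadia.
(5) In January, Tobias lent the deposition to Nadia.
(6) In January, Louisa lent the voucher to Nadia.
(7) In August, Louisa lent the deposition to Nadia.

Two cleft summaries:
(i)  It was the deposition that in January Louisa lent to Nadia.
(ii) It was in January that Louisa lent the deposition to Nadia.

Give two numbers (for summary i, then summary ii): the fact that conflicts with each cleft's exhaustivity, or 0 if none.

(i): focus "the deposition". Looking for Louisa as agent and Nadia as recipient and in January as setting with some other thing — fact (6) has the voucher there. Refuted.
(ii): focus "in January". Looking for Louisa as agent and the deposition as thing and Nadia as recipient with some other setting — fact (7) has in August there. Refuted.

6, 7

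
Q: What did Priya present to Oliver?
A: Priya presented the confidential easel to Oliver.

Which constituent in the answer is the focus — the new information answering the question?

the confidential easel

The wh-word "what" asks about the direct object.
In the answer, "Priya" and "to Oliver" are given — repeated from the question.
The constituent filling the direct object gap is "the confidential easel"; that is the focus and would carry nuclear stress.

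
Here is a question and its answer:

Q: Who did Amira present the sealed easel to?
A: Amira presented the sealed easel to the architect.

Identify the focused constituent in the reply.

to the architect

The wh-word "who" asks about the recipient.
In the answer, "Amira" and "the sealed easel" are given — repeated from the question.
The constituent filling the recipient gap is "to the architect"; that is the focus and would carry nuclear stress.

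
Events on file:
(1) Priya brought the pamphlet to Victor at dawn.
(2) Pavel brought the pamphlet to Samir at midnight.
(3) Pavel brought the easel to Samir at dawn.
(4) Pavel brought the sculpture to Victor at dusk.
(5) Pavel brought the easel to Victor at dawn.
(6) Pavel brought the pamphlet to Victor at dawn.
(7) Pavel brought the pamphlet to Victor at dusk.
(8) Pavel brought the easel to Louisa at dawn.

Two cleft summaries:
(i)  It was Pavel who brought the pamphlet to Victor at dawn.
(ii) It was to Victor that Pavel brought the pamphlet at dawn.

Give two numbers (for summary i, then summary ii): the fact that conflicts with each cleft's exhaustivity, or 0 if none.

1, 0

Summary (i) focuses "Pavel" (the agent); background thing = the pamphlet, recipient = Victor, setting = at dawn. Fact (1) matches that background with agent = Priya — refutes (i).
Summary (ii) focuses "Victor" (the recipient); background agent = Pavel, thing = the pamphlet, setting = at dawn. No fact matches that background with a different recipient, so 0.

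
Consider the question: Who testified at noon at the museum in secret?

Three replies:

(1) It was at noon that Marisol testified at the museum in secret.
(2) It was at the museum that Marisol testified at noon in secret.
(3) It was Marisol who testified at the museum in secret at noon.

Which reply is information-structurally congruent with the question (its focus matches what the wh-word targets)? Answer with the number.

The question word "who" targets the subject (agent).
Option (1) clefts "at noon" — the time, not what was asked.
Option (2) clefts "at the museum" — the location, not what was asked.
Option (3) clefts "Marisol" — that matches what the question asks about.
So the congruent reply is (3).

3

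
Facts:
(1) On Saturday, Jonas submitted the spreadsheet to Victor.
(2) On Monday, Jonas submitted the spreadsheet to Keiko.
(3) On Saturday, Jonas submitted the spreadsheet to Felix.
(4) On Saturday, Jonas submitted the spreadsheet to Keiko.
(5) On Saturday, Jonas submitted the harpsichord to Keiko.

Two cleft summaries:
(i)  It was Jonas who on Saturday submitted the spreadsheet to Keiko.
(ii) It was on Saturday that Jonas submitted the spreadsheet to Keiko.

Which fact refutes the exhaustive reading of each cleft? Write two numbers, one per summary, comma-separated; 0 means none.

(i): focus "Jonas". No fact shares the spreadsheet as thing and Keiko as recipient and on Saturday as setting with a different agent. 0.
(ii): focus "on Saturday". Looking for Jonas as agent and the spreadsheet as thing and Keiko as recipient with some other setting — fact (2) has on Monday there. Refuted.

0, 2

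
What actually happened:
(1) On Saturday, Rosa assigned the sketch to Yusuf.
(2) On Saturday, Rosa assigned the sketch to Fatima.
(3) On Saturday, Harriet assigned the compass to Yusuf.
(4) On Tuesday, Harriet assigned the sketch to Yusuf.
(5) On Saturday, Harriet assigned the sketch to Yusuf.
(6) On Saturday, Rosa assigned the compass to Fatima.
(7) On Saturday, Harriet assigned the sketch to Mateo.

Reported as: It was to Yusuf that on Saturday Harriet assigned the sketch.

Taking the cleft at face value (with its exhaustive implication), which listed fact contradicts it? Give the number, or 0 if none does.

The cleft puts "Yusuf" in focus and presupposes the open proposition with agent = Harriet, thing = the sketch, setting = on Saturday.
The exhaustive reading says no other recipient fits that background.
But fact (7) also has agent = Harriet, thing = the sketch, setting = on Saturday, with recipient = Mateo — so the exhaustive reading fails.

7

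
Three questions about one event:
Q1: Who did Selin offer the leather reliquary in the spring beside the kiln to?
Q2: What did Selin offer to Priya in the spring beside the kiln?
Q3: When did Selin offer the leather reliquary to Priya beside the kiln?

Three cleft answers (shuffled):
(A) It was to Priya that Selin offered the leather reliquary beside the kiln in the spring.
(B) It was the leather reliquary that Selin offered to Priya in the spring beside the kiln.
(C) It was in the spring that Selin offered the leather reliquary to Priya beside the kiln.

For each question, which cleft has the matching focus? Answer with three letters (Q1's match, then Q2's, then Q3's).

Q1 asks about the recipient; cleft (A) focuses "to Priya", which is the recipient — so Q1 → A.
Q2 asks about the direct object; cleft (B) focuses "the leather reliquary", which is the direct object — so Q2 → B.
Q3 asks about the time; cleft (C) focuses "in the spring", which is the time — so Q3 → C.
Mapping: Q1→A, Q2→B, Q3→C.

ABC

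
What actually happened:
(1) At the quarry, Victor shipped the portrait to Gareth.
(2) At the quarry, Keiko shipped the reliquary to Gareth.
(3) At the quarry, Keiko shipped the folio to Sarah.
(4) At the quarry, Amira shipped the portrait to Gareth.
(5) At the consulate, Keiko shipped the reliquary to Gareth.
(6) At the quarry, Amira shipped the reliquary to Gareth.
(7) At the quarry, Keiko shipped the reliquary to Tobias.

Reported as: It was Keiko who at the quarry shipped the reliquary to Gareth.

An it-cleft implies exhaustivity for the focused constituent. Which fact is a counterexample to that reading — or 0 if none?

6

The cleft puts "Keiko" in focus and presupposes the open proposition with the reliquary as thing and Gareth as recipient and at the quarry as setting.
Exhaustivity: Keiko is the only agent satisfying that background.
But fact (6) also has the reliquary as thing and Gareth as recipient and at the quarry as setting, with agent = Amira — so the exhaustive reading fails.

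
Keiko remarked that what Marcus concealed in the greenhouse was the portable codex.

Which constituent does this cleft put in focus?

In a pseudo-cleft "What ... was X", the post-copular constituent X is the focus.
Here the focus is "the portable codex". The backgrounded (presupposed) material includes "Marcus" and "in the greenhouse".

the portable codex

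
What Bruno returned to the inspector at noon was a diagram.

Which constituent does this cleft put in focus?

In a pseudo-cleft "What ... was X", the post-copular constituent X is the focus.
Here the focus is "a diagram". The backgrounded (presupposed) material includes "Bruno", "to the inspector" and "at noon".

a diagram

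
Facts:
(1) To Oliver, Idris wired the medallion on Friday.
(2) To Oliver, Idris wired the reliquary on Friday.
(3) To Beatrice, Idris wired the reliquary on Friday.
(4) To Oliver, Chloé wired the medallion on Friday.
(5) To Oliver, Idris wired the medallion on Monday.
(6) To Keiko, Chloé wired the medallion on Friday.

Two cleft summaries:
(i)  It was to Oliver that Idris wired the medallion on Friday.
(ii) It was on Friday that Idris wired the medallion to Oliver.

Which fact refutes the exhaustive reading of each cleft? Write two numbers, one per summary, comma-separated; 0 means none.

0, 5

(i): focus "Oliver". No fact shares agent = Idris, thing = the medallion, setting = on Friday with a different recipient. 0.
(ii): focus "on Friday". Looking for agent = Idris, thing = the medallion, recipient = Oliver with some other setting — fact (5) has on Monday there. Refuted.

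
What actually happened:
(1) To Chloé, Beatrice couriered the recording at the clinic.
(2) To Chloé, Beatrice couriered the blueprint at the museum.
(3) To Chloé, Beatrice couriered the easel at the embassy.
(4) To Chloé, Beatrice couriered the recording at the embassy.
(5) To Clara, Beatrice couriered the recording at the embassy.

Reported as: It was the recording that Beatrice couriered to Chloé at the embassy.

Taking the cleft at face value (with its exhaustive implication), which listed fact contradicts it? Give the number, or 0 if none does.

The cleft puts "the recording" in focus and presupposes the open proposition with same agent, recipient, setting (Beatrice / Chloé / at the embassy).
The exhaustive reading says no other thing fits that background.
Fact (3) shares the background but with thing = the easel; exhaustivity is violated.

3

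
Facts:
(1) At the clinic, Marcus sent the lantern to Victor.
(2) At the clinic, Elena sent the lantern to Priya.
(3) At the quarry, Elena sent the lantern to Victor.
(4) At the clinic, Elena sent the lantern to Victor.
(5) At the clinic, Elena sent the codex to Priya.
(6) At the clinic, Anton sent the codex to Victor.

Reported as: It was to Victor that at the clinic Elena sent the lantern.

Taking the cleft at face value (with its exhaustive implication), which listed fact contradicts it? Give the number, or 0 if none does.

2

The cleft puts "Victor" in focus and presupposes the open proposition with agent = Elena, thing = the lantern, setting = at the clinic.
The exhaustive reading says no other recipient fits that background.
Fact (2) shares the background but with recipient = Priya; exhaustivity is violated.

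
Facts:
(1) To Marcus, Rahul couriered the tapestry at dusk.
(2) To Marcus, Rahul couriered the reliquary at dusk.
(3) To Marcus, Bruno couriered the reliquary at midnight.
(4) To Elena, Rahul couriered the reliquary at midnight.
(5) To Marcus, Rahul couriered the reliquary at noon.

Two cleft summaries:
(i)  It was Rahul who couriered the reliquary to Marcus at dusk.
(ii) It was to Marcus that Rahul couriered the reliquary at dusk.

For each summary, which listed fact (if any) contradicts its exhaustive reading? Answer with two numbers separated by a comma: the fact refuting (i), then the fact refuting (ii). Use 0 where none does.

0, 0

Summary (i) focuses "Rahul" (the agent); background the reliquary as thing and Marcus as recipient and at dusk as setting. No fact matches that background with a different agent, so 0.
Summary (ii) focuses "Marcus" (the recipient); background Rahul as agent and the reliquary as thing and at dusk as setting. No fact matches that background with a different recipient, so 0.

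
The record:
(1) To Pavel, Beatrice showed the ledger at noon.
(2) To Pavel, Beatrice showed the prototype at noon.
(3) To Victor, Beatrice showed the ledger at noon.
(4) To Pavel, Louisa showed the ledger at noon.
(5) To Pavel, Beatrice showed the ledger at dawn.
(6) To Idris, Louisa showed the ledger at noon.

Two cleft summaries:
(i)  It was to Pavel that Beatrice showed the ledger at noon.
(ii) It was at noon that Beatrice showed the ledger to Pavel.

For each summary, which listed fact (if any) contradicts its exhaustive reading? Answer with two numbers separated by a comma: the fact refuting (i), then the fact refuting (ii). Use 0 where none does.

3, 5

(i): focus "Pavel". Looking for same agent, thing, setting (Beatrice / the ledger / at noon) with some other recipient — fact (3) has Victor there. Refuted.
(ii): focus "at noon". Looking for same agent, thing, recipient (Beatrice / the ledger / Pavel) with some other setting — fact (5) has at dawn there. Refuted.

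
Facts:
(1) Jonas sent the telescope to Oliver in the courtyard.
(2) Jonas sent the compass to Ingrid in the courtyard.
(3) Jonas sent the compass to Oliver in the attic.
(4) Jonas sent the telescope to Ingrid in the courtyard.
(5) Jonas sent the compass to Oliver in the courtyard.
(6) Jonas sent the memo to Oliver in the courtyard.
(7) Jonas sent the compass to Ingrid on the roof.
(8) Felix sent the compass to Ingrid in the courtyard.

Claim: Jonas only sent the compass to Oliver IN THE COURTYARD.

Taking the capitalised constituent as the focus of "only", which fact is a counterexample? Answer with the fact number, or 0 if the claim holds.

Focus (in capitals) is "in the courtyard" — the setting. "Only" excludes alternative settings while holding fixed same agent, thing, recipient (Jonas / the compass / Oliver).
Fact (3) matches on same agent, thing, recipient (Jonas / the compass / Oliver), but has setting = in the attic instead. That refutes the claim.

3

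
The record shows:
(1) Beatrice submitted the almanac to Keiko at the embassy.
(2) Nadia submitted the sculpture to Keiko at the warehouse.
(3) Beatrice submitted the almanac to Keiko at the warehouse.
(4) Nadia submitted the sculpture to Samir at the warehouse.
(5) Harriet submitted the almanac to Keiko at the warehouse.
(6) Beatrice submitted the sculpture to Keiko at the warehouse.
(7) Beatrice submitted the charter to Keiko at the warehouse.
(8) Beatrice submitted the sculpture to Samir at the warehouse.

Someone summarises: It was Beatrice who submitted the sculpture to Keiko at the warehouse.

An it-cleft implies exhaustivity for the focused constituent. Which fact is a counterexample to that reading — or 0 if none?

Focus of the cleft: "Beatrice" (the agent). Presupposed background: the sculpture as thing and Keiko as recipient and at the warehouse as setting.
Exhaustivity: Beatrice is the only agent satisfying that background.
Fact (2) shares the background but with agent = Nadia; exhaustivity is violated.

2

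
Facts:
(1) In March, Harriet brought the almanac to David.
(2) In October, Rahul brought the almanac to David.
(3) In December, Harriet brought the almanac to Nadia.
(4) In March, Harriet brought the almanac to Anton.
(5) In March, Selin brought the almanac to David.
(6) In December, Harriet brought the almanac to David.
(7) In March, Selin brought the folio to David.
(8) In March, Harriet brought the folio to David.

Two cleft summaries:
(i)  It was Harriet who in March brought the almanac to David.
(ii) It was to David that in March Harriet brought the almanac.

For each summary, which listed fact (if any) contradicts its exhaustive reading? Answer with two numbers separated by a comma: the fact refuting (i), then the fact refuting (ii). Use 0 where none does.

Summary (i) focuses "Harriet" (the agent); background the almanac as thing and David as recipient and in March as setting. Fact (5) matches that background with agent = Selin — refutes (i).
Summary (ii) focuses "David" (the recipient); background Harriet as agent and the almanac as thing and in March as setting. Fact (4) matches that background with recipient = Anton — refutes (ii).

5, 4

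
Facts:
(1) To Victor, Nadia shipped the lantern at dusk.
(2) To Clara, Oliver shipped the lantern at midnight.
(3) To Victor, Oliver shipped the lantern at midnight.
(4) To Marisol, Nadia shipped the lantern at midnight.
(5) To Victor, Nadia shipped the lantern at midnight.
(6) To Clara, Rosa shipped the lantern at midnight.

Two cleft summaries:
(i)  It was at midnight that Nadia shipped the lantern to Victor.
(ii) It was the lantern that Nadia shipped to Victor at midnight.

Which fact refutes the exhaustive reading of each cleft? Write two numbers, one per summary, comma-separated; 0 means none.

1, 0

(i): focus "at midnight". Looking for Nadia as agent and the lantern as thing and Victor as recipient with some other setting — fact (1) has at dusk there. Refuted.
(ii): focus "the lantern". No fact shares Nadia as agent and Victor as recipient and at midnight as setting with a different thing. 0.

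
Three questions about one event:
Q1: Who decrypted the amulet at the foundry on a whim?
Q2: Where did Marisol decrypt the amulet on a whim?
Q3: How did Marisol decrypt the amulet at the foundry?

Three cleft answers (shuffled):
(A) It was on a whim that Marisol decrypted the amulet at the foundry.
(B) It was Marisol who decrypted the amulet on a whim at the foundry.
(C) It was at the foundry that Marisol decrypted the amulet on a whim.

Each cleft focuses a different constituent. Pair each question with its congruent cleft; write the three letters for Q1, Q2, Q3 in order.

BCA

Q1 asks about the subject (agent); cleft (B) focuses "Marisol", which is the subject (agent) — so Q1 → B.
Q2 asks about the location; cleft (C) focuses "at the foundry", which is the location — so Q2 → C.
Q3 asks about the manner; cleft (A) focuses "on a whim", which is the manner — so Q3 → A.
Mapping: Q1→B, Q2→C, Q3→A.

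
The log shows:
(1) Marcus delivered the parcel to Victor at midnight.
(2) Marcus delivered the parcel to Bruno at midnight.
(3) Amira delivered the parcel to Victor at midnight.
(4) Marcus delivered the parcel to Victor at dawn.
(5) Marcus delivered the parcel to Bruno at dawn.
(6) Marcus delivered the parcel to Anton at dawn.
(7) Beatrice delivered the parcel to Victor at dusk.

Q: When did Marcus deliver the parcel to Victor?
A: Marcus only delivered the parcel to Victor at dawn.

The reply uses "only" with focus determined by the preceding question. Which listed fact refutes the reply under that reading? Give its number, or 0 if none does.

1

Answering "When did ...?" puts focus on the setting — here, "at dawn".
"Only" then excludes alternative settings while the background — Marcus as agent and the parcel as thing and Victor as recipient — is held fixed.
Fact (1) keeps Marcus as agent and the parcel as thing and Victor as recipient but has setting = at midnight; that refutes the reply.
(Fact (5) would refute a reading with focus on the recipient — but that is not what the question asks.)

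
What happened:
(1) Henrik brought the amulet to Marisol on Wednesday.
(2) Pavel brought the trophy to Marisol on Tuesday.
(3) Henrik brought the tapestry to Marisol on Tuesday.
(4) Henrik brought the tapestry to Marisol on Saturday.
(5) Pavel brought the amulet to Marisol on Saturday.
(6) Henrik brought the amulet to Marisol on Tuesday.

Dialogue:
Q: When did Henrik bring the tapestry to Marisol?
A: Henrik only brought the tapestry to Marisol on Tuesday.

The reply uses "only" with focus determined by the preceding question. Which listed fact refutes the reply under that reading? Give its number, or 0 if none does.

Answering "When did ...?" puts focus on the setting — here, "on Tuesday".
So "only" ranges over settings; the rest (same agent, thing, recipient (Henrik / the tapestry / Marisol)) is presupposed.
Fact (4) shares the background with a different setting (on Saturday) — counterexample.
(Fact (6) would refute a reading with focus on the thing — but that is not what the question asks.)

4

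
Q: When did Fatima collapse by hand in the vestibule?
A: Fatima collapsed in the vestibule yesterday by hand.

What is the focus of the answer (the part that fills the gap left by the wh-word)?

yesterday

The wh-word "when" asks about the time.
In the answer, "Fatima", "by hand" and "in the vestibule" are given — repeated from the question.
The constituent filling the time gap is "yesterday"; that is the focus and would carry nuclear stress.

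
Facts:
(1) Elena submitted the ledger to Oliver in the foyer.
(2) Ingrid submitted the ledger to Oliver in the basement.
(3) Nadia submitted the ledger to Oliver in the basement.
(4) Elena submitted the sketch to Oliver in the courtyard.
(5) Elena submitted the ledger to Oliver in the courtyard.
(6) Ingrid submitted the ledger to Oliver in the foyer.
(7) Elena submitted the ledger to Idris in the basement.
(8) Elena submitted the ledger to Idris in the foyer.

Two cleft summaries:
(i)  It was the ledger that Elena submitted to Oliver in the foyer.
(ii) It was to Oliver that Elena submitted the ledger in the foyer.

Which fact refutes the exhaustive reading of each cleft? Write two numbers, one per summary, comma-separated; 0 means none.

(i): focus "the ledger". No fact shares Elena as agent and Oliver as recipient and in the foyer as setting with a different thing. 0.
(ii): focus "Oliver". Looking for Elena as agent and the ledger as thing and in the foyer as setting with some other recipient — fact (8) has Idris there. Refuted.

0, 8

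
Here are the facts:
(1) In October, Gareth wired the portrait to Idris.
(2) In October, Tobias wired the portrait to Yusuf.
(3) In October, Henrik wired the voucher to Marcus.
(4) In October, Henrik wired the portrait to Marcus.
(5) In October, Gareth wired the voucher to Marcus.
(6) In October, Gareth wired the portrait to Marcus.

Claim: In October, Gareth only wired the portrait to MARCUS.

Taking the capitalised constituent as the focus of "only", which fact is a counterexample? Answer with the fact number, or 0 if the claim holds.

Focus (in capitals) is "Marcus" — the recipient. "Only" excludes alternative recipients while holding fixed same agent, thing, setting (Gareth / the portrait / in October).
Fact (1) shares the background but differs in recipient (Idris) — a counterexample.

1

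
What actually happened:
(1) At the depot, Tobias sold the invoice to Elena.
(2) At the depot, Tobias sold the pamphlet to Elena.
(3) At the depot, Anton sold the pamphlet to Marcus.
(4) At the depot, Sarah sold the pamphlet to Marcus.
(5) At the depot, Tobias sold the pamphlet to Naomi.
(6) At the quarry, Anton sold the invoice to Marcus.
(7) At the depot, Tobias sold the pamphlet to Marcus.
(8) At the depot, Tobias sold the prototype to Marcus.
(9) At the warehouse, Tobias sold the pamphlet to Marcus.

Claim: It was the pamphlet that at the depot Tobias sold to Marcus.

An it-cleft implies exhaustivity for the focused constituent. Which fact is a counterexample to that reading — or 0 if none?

Focus of the cleft: "the pamphlet" (the thing). Presupposed background: agent = Tobias, recipient = Marcus, setting = at the depot.
Exhaustivity: the pamphlet is the only thing satisfying that background.
Fact (8) shares the background but with thing = the prototype; exhaustivity is violated.

8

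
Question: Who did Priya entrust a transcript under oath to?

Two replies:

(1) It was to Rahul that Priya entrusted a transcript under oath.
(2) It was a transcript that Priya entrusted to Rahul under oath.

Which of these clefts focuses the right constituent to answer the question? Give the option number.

The question word "who" targets the recipient.
Option (1) clefts "to Rahul" — that matches what the question asks about.
Option (2) clefts "a transcript" — the direct object, not what was asked.
So the congruent reply is (1).

1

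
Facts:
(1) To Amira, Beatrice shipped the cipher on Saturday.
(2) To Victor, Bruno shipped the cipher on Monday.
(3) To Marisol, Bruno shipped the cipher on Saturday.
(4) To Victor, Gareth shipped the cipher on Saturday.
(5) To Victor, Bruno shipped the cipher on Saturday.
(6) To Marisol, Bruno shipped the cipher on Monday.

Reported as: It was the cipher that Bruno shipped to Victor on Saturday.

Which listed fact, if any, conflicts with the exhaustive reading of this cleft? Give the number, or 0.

0

The cleft puts "the cipher" in focus and presupposes the open proposition with agent = Bruno, recipient = Victor, setting = on Saturday.
Exhaustivity: the cipher is the only thing satisfying that background.
Every other fact differs from the presupposition on some backgrounded slot, so none challenges the exhaustivity.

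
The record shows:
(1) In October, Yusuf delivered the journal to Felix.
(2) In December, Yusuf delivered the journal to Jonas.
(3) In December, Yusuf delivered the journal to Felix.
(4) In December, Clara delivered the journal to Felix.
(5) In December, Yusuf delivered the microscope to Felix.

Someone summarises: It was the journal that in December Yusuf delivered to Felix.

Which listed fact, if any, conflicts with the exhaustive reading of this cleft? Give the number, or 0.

Focus of the cleft: "the journal" (the thing). Presupposed background: same agent, recipient, setting (Yusuf / Felix / in December).
The exhaustive reading says no other thing fits that background.
Fact (5) shares the background but with thing = the microscope; exhaustivity is violated.

5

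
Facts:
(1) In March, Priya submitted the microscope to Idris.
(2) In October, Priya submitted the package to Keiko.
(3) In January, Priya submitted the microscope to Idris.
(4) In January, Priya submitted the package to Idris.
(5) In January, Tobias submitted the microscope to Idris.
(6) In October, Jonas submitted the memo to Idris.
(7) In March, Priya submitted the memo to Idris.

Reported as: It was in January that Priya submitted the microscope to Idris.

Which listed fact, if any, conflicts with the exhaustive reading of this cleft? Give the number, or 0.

Focus of the cleft: "in January" (the setting). Presupposed background: agent = Priya, thing = the microscope, recipient = Idris.
The exhaustive reading says no other setting fits that background.
Fact (1) shares the background but with setting = in March; exhaustivity is violated.

1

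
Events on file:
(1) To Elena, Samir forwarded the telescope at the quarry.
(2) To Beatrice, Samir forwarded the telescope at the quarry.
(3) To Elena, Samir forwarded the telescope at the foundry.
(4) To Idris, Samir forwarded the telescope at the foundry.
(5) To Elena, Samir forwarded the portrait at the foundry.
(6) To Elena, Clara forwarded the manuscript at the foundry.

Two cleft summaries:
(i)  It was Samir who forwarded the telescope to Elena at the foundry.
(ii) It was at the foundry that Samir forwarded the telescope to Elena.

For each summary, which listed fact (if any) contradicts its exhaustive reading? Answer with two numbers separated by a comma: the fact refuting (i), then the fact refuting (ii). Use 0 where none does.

0, 1

Summary (i) focuses "Samir" (the agent); background thing = the telescope, recipient = Elena, setting = at the foundry. No fact matches that background with a different agent, so 0.
Summary (ii) focuses "at the foundry" (the setting); background agent = Samir, thing = the telescope, recipient = Elena. Fact (1) matches that background with setting = at the quarry — refutes (ii).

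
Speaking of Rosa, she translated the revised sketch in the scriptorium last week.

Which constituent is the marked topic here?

Rosa

The construction explicitly marks "Rosa" as what the sentence is about — the topic.
The remainder of the clause is the comment (what is said about the topic).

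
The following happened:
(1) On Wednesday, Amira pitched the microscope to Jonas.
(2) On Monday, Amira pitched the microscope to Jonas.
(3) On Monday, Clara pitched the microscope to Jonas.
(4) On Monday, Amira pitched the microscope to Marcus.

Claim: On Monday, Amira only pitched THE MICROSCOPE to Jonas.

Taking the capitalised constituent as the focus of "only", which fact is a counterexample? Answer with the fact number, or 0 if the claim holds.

0

Focus (in capitals) is "the microscope" — the thing. "Only" excludes alternative things while holding fixed same agent, recipient, setting (Amira / Jonas / on Monday).
Every other fact changes something in the background, not just the thing. Nothing refutes the claim.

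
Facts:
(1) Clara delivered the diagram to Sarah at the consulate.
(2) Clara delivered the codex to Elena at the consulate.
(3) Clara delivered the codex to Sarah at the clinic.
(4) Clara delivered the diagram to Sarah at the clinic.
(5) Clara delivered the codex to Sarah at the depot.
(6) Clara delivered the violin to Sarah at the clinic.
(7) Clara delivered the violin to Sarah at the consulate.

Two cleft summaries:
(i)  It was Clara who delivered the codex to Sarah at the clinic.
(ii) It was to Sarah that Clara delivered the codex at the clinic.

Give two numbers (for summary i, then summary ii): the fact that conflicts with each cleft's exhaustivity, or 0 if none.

Summary (i) focuses "Clara" (the agent); background thing = the codex, recipient = Sarah, setting = at the clinic. No fact matches that background with a different agent, so 0.
Summary (ii) focuses "Sarah" (the recipient); background agent = Clara, thing = the codex, setting = at the clinic. No fact matches that background with a different recipient, so 0.

0, 0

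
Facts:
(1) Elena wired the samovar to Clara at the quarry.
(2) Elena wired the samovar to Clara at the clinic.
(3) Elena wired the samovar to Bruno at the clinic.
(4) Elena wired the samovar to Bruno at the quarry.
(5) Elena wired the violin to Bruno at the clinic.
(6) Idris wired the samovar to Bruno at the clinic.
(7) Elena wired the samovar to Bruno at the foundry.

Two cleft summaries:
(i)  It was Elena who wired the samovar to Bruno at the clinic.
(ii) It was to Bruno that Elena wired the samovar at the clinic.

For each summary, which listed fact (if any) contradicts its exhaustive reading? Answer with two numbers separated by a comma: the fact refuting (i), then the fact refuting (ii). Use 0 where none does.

(i): focus "Elena". Looking for same thing, recipient, setting (the samovar / Bruno / at the clinic) with some other agent — fact (6) has Idris there. Refuted.
(ii): focus "Bruno". Looking for same agent, thing, setting (Elena / the samovar / at the clinic) with some other recipient — fact (2) has Clara there. Refuted.

6, 2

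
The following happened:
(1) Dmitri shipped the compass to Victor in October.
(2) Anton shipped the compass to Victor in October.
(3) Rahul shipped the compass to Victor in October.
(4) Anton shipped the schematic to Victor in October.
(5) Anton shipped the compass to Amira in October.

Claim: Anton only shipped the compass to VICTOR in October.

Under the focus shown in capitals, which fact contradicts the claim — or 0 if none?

5

The capitals mark "Victor" as focus. So "only" rules out other recipients, with the rest (Anton as agent and the compass as thing and in October as setting) as background.
Fact (5) matches on Anton as agent and the compass as thing and in October as setting, but has recipient = Amira instead. That refutes the claim.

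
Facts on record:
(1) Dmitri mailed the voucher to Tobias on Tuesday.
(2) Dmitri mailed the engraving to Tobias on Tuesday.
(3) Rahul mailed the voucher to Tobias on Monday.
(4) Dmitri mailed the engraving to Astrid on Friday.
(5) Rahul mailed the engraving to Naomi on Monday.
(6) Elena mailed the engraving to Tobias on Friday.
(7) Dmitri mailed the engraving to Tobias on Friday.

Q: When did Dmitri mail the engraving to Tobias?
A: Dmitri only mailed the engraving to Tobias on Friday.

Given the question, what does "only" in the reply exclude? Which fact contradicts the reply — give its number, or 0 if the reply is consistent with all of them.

2

Answering "When did ...?" puts focus on the setting — here, "on Friday".
"Only" then excludes alternative settings while the background — Dmitri as agent and the engraving as thing and Tobias as recipient — is held fixed.
Fact (2) shares the background with a different setting (on Tuesday) — counterexample.
(Fact (4) would refute a reading with focus on the recipient — but that is not what the question asks.)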